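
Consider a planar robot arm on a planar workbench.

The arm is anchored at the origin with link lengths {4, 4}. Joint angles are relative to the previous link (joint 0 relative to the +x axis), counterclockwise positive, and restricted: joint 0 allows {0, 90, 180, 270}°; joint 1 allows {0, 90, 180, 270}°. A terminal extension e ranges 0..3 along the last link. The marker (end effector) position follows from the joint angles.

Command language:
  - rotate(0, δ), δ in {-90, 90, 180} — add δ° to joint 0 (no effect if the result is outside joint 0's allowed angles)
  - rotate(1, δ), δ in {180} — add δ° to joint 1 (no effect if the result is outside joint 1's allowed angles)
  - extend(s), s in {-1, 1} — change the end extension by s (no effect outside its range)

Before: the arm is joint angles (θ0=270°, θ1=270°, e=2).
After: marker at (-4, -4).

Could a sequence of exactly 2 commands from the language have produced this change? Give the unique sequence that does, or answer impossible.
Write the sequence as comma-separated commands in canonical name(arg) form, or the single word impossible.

extend(-1), extend(-1)

initial: joint angles (θ0=270°, θ1=270°, e=2)
step 1 (extend(-1)): joint angles (θ0=270°, θ1=270°, e=1)
step 2 (extend(-1)): joint angles (θ0=270°, θ1=270°, e=0)
uniquely the one of 36 2-step routes that fits.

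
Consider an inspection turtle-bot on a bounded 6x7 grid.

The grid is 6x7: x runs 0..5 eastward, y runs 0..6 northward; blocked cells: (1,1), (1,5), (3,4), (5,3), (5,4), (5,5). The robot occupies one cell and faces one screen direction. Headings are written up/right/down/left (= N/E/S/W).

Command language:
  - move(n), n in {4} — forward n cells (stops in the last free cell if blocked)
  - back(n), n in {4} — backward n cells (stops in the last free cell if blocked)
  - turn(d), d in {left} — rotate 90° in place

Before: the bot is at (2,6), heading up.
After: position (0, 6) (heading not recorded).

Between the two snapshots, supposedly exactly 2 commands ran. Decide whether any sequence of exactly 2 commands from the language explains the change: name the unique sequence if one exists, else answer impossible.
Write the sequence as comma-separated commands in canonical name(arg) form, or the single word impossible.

key: move(4) runs into the grid edge before its full distance
t0: at (2,6), heading up
step 1 (turn(left)): at (2,6), heading left
step 2 (move(4)): at (0,6), heading left
no rival 2-sequence matches.

turn(left), move(4)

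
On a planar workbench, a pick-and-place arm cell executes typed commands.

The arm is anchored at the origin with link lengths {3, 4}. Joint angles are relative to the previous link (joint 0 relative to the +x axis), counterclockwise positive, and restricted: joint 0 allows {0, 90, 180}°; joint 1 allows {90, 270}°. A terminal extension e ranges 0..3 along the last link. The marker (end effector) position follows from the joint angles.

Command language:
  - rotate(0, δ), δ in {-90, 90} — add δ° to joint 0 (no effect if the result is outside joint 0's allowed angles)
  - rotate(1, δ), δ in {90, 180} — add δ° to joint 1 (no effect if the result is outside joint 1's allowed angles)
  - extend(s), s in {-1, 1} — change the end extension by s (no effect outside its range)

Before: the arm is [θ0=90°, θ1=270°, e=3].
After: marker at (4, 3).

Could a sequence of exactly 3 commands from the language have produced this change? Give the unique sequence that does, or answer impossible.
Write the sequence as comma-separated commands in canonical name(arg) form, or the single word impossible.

begin: [θ0=90°, θ1=270°, e=3]
[1] after extend(-1): [θ0=90°, θ1=270°, e=2]
[2] after extend(-1): [θ0=90°, θ1=270°, e=1]
[3] after extend(-1): [θ0=90°, θ1=270°, e=0]
uniquely the one of 216 3-step routes that fits.

extend(-1), extend(-1), extend(-1)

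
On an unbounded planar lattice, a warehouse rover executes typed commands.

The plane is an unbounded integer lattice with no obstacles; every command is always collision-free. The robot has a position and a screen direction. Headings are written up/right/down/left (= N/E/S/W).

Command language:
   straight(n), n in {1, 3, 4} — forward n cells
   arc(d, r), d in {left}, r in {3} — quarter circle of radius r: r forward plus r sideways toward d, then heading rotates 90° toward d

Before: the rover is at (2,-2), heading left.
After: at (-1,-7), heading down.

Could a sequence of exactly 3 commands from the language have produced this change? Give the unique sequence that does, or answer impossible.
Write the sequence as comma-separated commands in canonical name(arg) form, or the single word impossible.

key: position moved to (-1,-7) AND the heading swung to S — translation plus rotation needed
from: at (2,-2), heading left
t=1 arc(left, 3) ⇒ at (-1,-5), heading down
t=2 straight(1) ⇒ at (-1,-6), heading down
t=3 straight(1) ⇒ at (-1,-7), heading down
no rival 3-sequence matches.

arc(left, 3), straight(1), straight(1)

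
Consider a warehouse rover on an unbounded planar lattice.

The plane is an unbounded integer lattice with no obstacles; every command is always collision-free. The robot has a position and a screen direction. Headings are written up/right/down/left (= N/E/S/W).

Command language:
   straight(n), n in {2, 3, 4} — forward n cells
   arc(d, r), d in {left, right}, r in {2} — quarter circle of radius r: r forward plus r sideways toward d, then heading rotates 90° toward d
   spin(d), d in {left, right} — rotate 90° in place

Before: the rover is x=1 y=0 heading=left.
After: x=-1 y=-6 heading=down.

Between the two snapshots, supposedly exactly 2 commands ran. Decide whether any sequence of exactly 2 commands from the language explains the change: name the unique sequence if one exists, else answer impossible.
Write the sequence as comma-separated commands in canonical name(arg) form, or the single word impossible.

key: cell and facing (now S) both changed — the 2 commands mix motion and turning
begin: x=1 y=0 heading=left
1. arc(left, 2) → x=-1 y=-2 heading=down
2. straight(4) → x=-1 y=-6 heading=down
no rival 2-sequence matches.

arc(left, 2), straight(4)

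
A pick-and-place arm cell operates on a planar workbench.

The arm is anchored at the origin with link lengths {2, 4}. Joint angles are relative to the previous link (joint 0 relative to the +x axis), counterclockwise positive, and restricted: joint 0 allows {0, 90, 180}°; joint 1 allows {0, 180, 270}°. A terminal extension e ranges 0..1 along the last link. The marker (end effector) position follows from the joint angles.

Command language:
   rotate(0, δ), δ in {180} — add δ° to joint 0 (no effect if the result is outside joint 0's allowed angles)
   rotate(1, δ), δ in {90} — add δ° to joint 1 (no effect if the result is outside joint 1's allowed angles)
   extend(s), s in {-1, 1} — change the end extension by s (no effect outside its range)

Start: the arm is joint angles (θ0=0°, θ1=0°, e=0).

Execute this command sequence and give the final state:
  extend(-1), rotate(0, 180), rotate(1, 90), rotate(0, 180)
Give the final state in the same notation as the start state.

joint angles (θ0=0°, θ1=0°, e=0)

begin: joint angles (θ0=0°, θ1=0°, e=0)
step 1 (extend(-1)): joint angles (θ0=0°, θ1=0°, e=0)
step 2 (rotate(0, 180)): joint angles (θ0=180°, θ1=0°, e=0)
step 3 (rotate(1, 90)): joint angles (θ0=180°, θ1=0°, e=0)
step 4 (rotate(0, 180)): joint angles (θ0=0°, θ1=0°, e=0)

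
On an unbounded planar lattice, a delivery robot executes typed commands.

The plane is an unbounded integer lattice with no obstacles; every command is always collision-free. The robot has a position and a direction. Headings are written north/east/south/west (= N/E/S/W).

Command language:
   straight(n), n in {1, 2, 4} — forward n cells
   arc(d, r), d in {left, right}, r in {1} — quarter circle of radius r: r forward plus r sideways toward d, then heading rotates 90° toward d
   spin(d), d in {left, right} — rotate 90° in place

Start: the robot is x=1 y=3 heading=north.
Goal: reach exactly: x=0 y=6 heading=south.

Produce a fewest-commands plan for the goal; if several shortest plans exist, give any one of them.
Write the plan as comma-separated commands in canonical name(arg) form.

straight(2), arc(left, 1), spin(left)

t0: x=1 y=3 heading=north
step 1 (straight(2)): x=1 y=5 heading=north
step 2 (arc(left, 1)): x=0 y=6 heading=west
step 3 (spin(left)): x=0 y=6 heading=south
nothing shorter than 3 reaches the goal.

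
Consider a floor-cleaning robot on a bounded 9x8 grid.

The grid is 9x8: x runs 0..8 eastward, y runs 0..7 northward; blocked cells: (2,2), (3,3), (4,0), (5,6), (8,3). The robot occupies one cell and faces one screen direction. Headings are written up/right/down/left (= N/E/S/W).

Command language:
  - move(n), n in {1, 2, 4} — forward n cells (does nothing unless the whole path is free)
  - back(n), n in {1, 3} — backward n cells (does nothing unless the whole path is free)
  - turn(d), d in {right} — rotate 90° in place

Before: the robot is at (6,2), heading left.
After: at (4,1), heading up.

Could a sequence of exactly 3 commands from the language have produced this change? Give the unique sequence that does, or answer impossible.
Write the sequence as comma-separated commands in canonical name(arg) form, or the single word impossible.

key: order matters: swapping move(2) and back(1) lands elsewhere
initial: at (6,2), heading left
[1] after move(2): at (4,2), heading left
[2] after turn(right): at (4,2), heading up
[3] after back(1): at (4,1), heading up
no rival 3-sequence matches.

move(2), turn(right), back(1)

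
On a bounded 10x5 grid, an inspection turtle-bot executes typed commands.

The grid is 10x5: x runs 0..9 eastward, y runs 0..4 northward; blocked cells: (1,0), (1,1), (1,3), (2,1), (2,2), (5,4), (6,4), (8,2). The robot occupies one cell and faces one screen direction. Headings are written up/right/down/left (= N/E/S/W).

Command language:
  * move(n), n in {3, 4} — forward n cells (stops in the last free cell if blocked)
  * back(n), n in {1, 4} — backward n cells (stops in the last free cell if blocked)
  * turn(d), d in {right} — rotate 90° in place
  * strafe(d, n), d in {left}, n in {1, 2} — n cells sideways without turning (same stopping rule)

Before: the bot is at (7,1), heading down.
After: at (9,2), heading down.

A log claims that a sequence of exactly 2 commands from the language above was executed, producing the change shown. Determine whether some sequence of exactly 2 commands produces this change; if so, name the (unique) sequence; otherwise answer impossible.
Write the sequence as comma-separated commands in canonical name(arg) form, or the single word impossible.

key: heading stays S — no command in the sequence turns
from: at (7,1), heading down
t=1 strafe(left, 2) ⇒ at (9,1), heading down
t=2 back(1) ⇒ at (9,2), heading down
no other 2-command option fits: unique.

strafe(left, 2), back(1)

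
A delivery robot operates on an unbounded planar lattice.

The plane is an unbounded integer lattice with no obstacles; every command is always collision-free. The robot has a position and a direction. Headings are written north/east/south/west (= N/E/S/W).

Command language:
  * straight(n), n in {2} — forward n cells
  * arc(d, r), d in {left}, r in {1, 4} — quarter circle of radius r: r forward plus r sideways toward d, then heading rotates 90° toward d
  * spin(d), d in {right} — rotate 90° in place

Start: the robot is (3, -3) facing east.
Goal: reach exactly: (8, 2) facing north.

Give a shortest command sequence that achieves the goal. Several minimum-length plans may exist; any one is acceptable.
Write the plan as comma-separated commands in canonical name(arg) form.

initial: (3, -3) facing east
1. arc(left, 4) → (7, 1) facing north
2. spin(right) → (7, 1) facing east
3. arc(left, 1) → (8, 2) facing north
no 2-step plan works, so 3 is optimal.

arc(left, 4), spin(right), arc(left, 1)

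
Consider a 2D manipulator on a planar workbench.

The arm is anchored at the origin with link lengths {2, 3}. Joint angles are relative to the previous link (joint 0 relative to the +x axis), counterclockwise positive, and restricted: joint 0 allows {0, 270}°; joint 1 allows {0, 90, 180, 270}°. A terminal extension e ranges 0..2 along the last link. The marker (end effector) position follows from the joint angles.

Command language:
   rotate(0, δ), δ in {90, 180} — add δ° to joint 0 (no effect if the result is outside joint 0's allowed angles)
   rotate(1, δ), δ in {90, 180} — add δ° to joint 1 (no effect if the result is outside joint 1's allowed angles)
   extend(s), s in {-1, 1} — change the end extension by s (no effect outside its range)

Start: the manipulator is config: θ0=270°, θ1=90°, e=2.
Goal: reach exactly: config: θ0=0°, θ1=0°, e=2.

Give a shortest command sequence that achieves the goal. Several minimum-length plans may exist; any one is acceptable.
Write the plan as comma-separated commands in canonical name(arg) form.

rotate(0, 90), rotate(1, 180), rotate(1, 90)

t0: config: θ0=270°, θ1=90°, e=2
t=1 rotate(0, 90) ⇒ config: θ0=0°, θ1=90°, e=2
t=2 rotate(1, 180) ⇒ config: θ0=0°, θ1=270°, e=2
t=3 rotate(1, 90) ⇒ config: θ0=0°, θ1=0°, e=2
shorter routes all fall short; 3 is best.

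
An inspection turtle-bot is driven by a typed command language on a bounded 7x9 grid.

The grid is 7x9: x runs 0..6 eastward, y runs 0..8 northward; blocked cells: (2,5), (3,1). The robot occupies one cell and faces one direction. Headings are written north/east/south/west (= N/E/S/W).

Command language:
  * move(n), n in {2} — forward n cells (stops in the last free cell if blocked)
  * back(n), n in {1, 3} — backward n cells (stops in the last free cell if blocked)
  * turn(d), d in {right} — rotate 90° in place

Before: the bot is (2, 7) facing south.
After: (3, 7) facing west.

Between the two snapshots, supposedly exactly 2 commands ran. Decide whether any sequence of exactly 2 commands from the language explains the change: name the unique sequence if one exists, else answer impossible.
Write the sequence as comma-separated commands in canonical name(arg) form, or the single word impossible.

turn(right), back(1)

key: running back(1) before turn(right) would end elsewhere — order is forced
begin: (2, 7) facing south
step 1 (turn(right)): (2, 7) facing west
step 2 (back(1)): (3, 7) facing west
no rival 2-sequence matches.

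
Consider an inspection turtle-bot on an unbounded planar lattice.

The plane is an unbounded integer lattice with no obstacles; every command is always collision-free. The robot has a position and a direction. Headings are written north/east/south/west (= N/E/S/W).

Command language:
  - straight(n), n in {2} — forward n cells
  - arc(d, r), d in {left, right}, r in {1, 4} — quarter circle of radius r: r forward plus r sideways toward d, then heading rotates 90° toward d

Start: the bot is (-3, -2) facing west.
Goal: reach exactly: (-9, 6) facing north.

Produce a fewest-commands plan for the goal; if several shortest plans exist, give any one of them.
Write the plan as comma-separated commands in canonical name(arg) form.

t0: (-3, -2) facing west
1. arc(right, 4) → (-7, 2) facing north
2. straight(2) → (-7, 4) facing north
3. arc(left, 1) → (-8, 5) facing west
4. arc(right, 1) → (-9, 6) facing north
shorter routes all fall short; 4 is best.

arc(right, 4), straight(2), arc(left, 1), arc(right, 1)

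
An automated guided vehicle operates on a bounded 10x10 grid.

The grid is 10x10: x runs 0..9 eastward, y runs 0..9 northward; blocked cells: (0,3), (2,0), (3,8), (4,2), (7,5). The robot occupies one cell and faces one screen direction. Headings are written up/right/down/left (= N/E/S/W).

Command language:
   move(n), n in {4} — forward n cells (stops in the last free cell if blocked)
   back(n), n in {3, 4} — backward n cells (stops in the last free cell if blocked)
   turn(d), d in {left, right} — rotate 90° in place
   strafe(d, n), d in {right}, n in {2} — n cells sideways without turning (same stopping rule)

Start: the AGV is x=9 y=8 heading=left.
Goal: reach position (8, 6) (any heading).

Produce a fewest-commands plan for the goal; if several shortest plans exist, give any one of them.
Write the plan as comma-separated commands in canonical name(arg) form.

from: x=9 y=8 heading=left
step 1 (strafe(right, 2)): x=9 y=9 heading=left
step 2 (move(4)): x=5 y=9 heading=left
step 3 (back(3)): x=8 y=9 heading=left
step 4 (turn(right)): x=8 y=9 heading=up
step 5 (back(3)): x=8 y=6 heading=up
nothing shorter than 5 reaches the goal.

strafe(right, 2), move(4), back(3), turn(right), back(3)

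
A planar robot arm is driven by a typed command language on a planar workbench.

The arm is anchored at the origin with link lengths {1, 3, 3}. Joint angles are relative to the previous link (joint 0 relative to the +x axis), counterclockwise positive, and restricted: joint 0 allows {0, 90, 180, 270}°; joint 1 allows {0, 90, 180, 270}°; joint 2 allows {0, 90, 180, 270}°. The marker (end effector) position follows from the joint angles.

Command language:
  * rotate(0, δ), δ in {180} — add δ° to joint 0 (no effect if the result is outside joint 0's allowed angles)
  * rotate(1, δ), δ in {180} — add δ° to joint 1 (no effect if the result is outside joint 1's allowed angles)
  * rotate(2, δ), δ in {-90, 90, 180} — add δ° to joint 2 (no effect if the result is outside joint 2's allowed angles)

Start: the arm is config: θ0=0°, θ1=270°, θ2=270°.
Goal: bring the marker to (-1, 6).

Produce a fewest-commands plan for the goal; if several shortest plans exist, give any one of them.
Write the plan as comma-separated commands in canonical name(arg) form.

start: config: θ0=0°, θ1=270°, θ2=270°
1. rotate(0, 180) → config: θ0=180°, θ1=270°, θ2=270°
2. rotate(2, 90) → config: θ0=180°, θ1=270°, θ2=0°
nothing shorter than 2 reaches the goal.

rotate(0, 180), rotate(2, 90)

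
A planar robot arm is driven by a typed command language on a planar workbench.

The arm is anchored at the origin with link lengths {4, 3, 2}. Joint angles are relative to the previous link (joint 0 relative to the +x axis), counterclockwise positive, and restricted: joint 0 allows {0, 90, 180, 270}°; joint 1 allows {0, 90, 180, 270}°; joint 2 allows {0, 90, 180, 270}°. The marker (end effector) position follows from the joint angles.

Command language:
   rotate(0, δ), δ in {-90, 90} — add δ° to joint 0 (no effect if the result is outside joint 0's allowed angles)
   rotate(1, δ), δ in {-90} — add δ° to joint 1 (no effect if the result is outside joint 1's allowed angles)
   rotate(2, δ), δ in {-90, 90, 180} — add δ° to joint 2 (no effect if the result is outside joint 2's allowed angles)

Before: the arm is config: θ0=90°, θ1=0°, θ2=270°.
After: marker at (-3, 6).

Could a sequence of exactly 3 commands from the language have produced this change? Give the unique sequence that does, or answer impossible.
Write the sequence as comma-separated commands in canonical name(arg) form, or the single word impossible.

initial: config: θ0=90°, θ1=0°, θ2=270°
[1] after rotate(1, -90): config: θ0=90°, θ1=270°, θ2=270°
[2] after rotate(1, -90): config: θ0=90°, θ1=180°, θ2=270°
[3] after rotate(1, -90): config: θ0=90°, θ1=90°, θ2=270°
all 216 alternatives checked — unique.

rotate(1, -90), rotate(1, -90), rotate(1, -90)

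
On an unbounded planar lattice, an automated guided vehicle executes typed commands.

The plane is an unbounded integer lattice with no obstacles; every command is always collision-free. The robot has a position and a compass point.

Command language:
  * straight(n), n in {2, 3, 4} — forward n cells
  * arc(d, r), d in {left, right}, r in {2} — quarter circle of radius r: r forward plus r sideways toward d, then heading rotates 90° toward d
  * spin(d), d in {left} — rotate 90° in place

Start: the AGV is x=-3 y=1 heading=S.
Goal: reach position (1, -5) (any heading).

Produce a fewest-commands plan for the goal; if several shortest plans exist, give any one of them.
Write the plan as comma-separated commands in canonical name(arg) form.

start: x=-3 y=1 heading=S
t=1 straight(4) ⇒ x=-3 y=-3 heading=S
t=2 arc(left, 2) ⇒ x=-1 y=-5 heading=E
t=3 straight(2) ⇒ x=1 y=-5 heading=E
minimal: 3 command(s), checked below 3.

straight(4), arc(left, 2), straight(2)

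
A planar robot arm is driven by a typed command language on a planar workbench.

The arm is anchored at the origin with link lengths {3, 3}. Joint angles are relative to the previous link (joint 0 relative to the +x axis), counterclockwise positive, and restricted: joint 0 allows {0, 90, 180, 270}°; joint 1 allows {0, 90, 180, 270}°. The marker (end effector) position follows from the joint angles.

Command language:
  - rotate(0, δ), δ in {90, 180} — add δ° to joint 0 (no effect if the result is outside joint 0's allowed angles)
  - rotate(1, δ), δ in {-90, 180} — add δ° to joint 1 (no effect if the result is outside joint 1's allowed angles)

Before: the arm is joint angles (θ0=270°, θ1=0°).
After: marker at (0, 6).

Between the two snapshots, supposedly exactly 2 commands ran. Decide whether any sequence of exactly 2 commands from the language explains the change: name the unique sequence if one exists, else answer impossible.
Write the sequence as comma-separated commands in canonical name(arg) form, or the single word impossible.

initial: joint angles (θ0=270°, θ1=0°)
step 1 (rotate(0, 90)): joint angles (θ0=0°, θ1=0°)
step 2 (rotate(0, 90)): joint angles (θ0=90°, θ1=0°)
no other 2-command option fits: unique.

rotate(0, 90), rotate(0, 90)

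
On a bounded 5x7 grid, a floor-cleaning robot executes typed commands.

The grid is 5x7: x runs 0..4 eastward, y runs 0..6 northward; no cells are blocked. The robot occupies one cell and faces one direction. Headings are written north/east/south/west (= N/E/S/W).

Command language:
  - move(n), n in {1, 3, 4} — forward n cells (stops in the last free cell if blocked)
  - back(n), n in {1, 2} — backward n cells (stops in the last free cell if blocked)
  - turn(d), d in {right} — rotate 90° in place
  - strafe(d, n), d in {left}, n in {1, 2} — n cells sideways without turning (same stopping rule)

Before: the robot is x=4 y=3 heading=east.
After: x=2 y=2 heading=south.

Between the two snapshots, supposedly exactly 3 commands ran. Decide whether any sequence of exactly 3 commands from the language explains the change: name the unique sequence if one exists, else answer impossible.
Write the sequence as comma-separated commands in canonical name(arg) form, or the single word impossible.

back(2), turn(right), move(1)

key: cell and facing (now S) both changed — the 3 commands mix motion and turning
begin: x=4 y=3 heading=east
step 1 (back(2)): x=2 y=3 heading=east
step 2 (turn(right)): x=2 y=3 heading=south
step 3 (move(1)): x=2 y=2 heading=south
no other 3-command option fits: unique.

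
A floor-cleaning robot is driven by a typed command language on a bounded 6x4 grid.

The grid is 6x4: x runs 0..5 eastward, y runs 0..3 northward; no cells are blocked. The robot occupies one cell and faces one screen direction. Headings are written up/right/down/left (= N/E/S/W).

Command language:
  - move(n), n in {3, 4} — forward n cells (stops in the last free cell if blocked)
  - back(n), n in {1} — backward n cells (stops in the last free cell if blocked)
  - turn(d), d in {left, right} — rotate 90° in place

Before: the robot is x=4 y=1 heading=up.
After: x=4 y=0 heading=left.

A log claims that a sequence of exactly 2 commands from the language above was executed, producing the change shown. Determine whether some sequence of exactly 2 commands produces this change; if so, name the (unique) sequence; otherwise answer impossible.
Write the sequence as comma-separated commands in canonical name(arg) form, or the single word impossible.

back(1), turn(left)

key: cell and facing (now W) both changed — the 2 commands mix motion and turning
t0: x=4 y=1 heading=up
step 1 (back(1)): x=4 y=0 heading=up
step 2 (turn(left)): x=4 y=0 heading=left
no other 2-command option fits: unique.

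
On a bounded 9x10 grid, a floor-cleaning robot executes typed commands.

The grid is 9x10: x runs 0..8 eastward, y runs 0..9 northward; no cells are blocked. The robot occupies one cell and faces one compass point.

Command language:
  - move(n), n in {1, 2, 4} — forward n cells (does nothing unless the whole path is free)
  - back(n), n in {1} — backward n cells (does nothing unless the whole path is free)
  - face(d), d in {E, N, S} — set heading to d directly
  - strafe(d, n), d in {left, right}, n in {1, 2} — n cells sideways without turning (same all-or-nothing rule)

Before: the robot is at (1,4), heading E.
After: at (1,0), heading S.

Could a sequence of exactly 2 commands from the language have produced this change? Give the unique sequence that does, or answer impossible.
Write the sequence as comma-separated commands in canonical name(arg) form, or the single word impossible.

key: order matters: swapping face(S) and move(4) lands elsewhere
start: at (1,4), heading E
[1] after face(S): at (1,4), heading S
[2] after move(4): at (1,0), heading S
uniquely the one of 121 2-step routes that fits.

face(S), move(4)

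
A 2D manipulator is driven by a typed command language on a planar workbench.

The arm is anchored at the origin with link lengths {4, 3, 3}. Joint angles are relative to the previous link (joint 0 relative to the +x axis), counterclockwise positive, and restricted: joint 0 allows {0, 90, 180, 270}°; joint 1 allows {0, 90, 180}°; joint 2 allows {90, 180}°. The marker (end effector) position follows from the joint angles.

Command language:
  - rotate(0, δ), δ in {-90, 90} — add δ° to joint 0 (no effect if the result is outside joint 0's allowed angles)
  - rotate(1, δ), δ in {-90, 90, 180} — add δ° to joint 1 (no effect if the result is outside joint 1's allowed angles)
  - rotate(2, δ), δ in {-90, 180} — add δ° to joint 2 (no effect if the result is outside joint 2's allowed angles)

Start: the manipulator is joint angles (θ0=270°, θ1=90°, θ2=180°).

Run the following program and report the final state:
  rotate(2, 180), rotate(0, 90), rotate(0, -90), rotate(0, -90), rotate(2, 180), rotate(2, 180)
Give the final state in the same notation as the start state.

begin: joint angles (θ0=270°, θ1=90°, θ2=180°)
t=1 rotate(2, 180) ⇒ joint angles (θ0=270°, θ1=90°, θ2=180°)
t=2 rotate(0, 90) ⇒ joint angles (θ0=0°, θ1=90°, θ2=180°)
t=3 rotate(0, -90) ⇒ joint angles (θ0=270°, θ1=90°, θ2=180°)
t=4 rotate(0, -90) ⇒ joint angles (θ0=180°, θ1=90°, θ2=180°)
t=5 rotate(2, 180) ⇒ joint angles (θ0=180°, θ1=90°, θ2=180°)
t=6 rotate(2, 180) ⇒ joint angles (θ0=180°, θ1=90°, θ2=180°)

joint angles (θ0=180°, θ1=90°, θ2=180°)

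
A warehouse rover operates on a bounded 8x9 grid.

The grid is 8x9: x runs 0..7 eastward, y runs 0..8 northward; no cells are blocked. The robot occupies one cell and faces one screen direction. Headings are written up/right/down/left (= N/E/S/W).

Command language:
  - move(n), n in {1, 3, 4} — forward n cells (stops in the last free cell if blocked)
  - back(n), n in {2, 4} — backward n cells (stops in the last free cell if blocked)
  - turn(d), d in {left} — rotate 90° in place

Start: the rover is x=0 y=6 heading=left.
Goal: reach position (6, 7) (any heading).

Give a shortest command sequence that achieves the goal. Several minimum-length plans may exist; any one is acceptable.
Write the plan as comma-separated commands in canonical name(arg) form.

back(2), back(4), turn(left), back(2), move(1)

begin: x=0 y=6 heading=left
[1] after back(2): x=2 y=6 heading=left
[2] after back(4): x=6 y=6 heading=left
[3] after turn(left): x=6 y=6 heading=down
[4] after back(2): x=6 y=8 heading=down
[5] after move(1): x=6 y=7 heading=down
no 4-step plan works, so 5 is optimal.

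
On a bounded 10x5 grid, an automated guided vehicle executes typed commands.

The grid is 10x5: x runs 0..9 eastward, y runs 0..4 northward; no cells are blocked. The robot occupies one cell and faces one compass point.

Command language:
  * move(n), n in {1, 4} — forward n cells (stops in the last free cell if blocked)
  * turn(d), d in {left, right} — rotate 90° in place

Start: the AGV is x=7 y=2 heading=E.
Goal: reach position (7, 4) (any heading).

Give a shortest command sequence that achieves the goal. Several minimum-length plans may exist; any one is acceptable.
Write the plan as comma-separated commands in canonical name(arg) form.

t0: x=7 y=2 heading=E
1. turn(left) → x=7 y=2 heading=N
2. move(4) → x=7 y=4 heading=N
nothing shorter than 2 reaches the goal.

turn(left), move(4)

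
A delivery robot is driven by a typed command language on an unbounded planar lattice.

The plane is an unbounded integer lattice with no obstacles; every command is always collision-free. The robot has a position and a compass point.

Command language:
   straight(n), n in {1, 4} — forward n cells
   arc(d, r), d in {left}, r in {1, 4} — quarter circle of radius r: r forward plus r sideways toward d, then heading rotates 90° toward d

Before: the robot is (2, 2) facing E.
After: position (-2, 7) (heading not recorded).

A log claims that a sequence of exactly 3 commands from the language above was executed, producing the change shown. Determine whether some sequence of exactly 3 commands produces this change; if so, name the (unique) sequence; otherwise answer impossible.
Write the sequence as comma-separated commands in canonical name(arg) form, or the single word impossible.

arc(left, 1), arc(left, 4), straight(1)

key: running straight(1) before arc(left, 1) would end elsewhere — order is forced
t0: (2, 2) facing E
1. arc(left, 1) → (3, 3) facing N
2. arc(left, 4) → (-1, 7) facing W
3. straight(1) → (-2, 7) facing W
no other 3-command option fits: unique.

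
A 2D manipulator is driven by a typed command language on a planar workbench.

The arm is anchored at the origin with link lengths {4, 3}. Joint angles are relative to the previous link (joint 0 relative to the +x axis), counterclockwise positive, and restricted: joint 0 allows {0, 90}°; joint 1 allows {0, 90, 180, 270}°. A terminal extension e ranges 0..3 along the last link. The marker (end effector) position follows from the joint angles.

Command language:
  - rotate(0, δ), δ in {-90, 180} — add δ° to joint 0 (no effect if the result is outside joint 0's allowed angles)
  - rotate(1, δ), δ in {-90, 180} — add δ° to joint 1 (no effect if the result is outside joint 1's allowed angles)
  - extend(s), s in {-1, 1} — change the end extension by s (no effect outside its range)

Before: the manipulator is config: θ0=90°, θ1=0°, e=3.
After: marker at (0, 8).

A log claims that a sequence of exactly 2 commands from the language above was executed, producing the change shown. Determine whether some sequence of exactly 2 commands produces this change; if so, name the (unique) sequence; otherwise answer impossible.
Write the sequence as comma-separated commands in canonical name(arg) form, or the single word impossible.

t0: config: θ0=90°, θ1=0°, e=3
step 1 (extend(-1)): config: θ0=90°, θ1=0°, e=2
step 2 (extend(-1)): config: θ0=90°, θ1=0°, e=1
uniquely the one of 36 2-step routes that fits.

extend(-1), extend(-1)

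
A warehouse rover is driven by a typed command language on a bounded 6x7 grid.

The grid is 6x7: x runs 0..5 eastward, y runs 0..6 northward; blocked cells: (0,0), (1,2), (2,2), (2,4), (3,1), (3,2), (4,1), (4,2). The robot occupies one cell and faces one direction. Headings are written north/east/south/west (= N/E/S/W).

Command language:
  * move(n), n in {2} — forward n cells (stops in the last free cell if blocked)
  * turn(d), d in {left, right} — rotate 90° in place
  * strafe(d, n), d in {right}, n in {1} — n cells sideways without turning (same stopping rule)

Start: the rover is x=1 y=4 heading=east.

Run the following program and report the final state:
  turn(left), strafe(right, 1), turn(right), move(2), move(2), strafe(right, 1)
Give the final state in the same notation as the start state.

x=1 y=3 heading=east

initial: x=1 y=4 heading=east
[1] after turn(left): x=1 y=4 heading=north
[2] after strafe(right, 1): x=1 y=4 heading=north
[3] after turn(right): x=1 y=4 heading=east
[4] after move(2): x=1 y=4 heading=east
[5] after move(2): x=1 y=4 heading=east
[6] after strafe(right, 1): x=1 y=3 heading=east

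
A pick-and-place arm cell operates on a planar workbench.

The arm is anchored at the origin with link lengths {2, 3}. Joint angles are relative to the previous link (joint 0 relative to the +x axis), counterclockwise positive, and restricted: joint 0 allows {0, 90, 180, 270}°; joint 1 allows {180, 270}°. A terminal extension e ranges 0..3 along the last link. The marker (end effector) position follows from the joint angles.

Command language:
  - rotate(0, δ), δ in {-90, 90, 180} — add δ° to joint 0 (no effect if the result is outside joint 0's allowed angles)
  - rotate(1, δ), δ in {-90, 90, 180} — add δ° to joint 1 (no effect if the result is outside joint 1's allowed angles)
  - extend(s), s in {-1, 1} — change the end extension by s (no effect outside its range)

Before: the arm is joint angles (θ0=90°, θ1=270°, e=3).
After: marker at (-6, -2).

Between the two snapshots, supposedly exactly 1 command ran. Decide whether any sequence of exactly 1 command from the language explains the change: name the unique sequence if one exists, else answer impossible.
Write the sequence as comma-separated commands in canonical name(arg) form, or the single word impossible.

rotate(0, 180)

from: joint angles (θ0=90°, θ1=270°, e=3)
1. rotate(0, 180) → joint angles (θ0=270°, θ1=270°, e=3)
all 8 alternatives checked — unique.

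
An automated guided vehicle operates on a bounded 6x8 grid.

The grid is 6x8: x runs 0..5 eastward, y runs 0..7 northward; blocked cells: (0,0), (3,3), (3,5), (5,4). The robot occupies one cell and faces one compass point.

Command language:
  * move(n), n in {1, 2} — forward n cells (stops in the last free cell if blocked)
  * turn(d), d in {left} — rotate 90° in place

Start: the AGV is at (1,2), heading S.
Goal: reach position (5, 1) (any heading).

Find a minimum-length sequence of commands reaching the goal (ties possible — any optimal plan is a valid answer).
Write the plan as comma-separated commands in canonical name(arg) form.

move(1), turn(left), move(2), move(2)

initial: at (1,2), heading S
1. move(1) → at (1,1), heading S
2. turn(left) → at (1,1), heading E
3. move(2) → at (3,1), heading E
4. move(2) → at (5,1), heading E
nothing shorter than 4 reaches the goal.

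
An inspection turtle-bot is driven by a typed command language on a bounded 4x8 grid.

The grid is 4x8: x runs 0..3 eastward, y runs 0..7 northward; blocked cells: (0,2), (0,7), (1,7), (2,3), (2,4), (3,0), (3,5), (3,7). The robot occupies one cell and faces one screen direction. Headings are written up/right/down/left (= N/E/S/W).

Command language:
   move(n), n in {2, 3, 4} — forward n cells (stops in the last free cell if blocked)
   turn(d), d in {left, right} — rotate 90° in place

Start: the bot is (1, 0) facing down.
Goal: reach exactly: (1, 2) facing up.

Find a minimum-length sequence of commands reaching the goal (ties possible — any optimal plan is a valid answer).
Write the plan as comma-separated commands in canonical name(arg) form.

turn(left), turn(left), move(2)

initial: (1, 0) facing down
1. turn(left) → (1, 0) facing right
2. turn(left) → (1, 0) facing up
3. move(2) → (1, 2) facing up
nothing shorter than 3 reaches the goal.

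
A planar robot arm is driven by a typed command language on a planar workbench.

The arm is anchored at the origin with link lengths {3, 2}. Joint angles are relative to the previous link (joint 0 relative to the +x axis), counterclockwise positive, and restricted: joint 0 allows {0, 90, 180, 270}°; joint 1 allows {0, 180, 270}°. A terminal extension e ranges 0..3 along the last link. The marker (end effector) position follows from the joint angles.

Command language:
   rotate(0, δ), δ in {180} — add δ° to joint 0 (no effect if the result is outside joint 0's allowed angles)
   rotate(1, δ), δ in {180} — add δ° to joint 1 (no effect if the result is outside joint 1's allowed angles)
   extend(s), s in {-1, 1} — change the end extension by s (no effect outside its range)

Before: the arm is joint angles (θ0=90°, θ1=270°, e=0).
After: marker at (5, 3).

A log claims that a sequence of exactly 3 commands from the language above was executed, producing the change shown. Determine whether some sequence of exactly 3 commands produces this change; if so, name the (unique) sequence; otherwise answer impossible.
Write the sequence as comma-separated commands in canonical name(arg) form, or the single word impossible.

extend(1), extend(1), extend(1)

t0: joint angles (θ0=90°, θ1=270°, e=0)
step 1 (extend(1)): joint angles (θ0=90°, θ1=270°, e=1)
step 2 (extend(1)): joint angles (θ0=90°, θ1=270°, e=2)
step 3 (extend(1)): joint angles (θ0=90°, θ1=270°, e=3)
no other 3-command option fits: unique.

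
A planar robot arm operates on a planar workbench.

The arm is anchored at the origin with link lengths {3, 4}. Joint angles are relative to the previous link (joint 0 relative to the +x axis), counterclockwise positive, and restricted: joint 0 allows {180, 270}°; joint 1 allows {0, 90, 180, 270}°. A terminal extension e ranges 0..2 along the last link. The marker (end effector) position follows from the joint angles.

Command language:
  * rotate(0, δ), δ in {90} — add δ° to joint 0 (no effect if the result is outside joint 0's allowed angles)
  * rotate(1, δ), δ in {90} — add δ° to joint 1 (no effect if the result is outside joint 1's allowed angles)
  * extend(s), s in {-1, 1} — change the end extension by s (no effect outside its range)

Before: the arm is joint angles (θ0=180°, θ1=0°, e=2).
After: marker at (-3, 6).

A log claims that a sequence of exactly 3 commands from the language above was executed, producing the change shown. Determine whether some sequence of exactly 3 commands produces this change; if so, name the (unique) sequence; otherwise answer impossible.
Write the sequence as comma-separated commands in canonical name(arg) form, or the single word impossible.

initial: joint angles (θ0=180°, θ1=0°, e=2)
[1] after rotate(1, 90): joint angles (θ0=180°, θ1=90°, e=2)
[2] after rotate(1, 90): joint angles (θ0=180°, θ1=180°, e=2)
[3] after rotate(1, 90): joint angles (θ0=180°, θ1=270°, e=2)
all 64 alternatives checked — unique.

rotate(1, 90), rotate(1, 90), rotate(1, 90)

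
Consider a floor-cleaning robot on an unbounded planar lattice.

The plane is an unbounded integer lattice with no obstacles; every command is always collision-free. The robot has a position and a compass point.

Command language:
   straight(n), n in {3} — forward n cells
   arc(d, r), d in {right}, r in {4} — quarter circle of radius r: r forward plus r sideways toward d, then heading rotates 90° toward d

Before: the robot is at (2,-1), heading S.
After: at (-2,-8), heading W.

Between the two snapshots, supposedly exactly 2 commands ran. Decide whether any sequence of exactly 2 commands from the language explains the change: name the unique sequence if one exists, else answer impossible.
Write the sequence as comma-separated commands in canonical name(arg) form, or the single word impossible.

straight(3), arc(right, 4)

key: position moved to (-2,-8) AND the heading swung to W — translation plus rotation needed
initial: at (2,-1), heading S
step 1 (straight(3)): at (2,-4), heading S
step 2 (arc(right, 4)): at (-2,-8), heading W
no rival 2-sequence matches.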